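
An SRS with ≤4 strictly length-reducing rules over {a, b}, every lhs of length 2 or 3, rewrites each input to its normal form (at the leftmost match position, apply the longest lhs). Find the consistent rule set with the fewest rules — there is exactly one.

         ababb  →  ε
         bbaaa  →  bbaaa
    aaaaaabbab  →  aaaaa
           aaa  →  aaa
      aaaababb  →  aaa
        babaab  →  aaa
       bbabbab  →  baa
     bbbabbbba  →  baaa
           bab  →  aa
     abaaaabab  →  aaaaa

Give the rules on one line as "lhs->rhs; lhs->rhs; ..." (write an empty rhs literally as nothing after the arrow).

ab->; aba->aa; bab->aa

  | ababb => aabb => ab => ε
  | bbaaa
  | aaaaaabbab => aaaaabab => aaaaaab => aaaaa
  | aaa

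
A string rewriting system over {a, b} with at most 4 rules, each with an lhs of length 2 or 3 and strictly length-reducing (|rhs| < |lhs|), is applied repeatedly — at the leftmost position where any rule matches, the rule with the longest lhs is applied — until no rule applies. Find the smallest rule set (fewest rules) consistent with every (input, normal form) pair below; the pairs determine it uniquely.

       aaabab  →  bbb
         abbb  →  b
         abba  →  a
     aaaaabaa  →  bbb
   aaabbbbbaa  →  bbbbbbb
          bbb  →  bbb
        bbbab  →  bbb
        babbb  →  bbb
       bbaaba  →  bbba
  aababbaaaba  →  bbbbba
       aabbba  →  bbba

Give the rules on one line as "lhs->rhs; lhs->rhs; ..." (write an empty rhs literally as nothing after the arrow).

  | aaabab => bbbab => bbb
  | abbb => b
  | abba => a
  | aaaaabaa => bbaabaa => bbbaa => bbb

aa->; aaa->bb; abb->; bab->b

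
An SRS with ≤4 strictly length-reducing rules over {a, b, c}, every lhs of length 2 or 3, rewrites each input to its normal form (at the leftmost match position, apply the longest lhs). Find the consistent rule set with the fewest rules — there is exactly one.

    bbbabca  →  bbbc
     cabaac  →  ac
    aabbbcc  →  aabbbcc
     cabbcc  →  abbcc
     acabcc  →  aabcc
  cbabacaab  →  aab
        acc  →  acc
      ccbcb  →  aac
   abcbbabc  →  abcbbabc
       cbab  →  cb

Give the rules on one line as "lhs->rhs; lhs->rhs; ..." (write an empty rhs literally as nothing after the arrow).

  | bbbabca => bbbaba => bbbc
  | cabaac => abaac => cac => ac
  | aabbbcc
  | cabbcc => abbcc

aba->c; ca->a; cba->c; ccb->ac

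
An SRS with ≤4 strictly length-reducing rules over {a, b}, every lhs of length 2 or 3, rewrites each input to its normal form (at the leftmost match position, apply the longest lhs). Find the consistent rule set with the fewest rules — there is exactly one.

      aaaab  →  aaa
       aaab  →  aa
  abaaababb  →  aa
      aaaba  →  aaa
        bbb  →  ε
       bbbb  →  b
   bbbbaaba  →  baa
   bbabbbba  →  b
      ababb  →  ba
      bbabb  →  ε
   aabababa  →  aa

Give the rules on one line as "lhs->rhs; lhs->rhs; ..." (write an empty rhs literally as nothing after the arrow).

ab->; abb->ba; bba->b; bbb->

  | aaaab => aaa
  | aaab => aa
  | abaaababb => aaababb => aaabb => aaba => aa
  | aaaba => aaa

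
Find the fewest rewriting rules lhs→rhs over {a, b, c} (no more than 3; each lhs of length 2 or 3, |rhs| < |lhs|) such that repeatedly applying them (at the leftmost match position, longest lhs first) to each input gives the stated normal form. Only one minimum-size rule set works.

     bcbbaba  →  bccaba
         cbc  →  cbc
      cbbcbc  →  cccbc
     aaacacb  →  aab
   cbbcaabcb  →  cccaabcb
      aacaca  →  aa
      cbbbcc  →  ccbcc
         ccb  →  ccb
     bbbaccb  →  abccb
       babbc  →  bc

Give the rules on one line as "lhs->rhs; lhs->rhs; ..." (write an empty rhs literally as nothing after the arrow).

ac->; bb->c; cba->ab

  | bcbbaba => bccaba
  | cbc
  | cbbcbc => cccbc
  | aaacacb => aaacb => aab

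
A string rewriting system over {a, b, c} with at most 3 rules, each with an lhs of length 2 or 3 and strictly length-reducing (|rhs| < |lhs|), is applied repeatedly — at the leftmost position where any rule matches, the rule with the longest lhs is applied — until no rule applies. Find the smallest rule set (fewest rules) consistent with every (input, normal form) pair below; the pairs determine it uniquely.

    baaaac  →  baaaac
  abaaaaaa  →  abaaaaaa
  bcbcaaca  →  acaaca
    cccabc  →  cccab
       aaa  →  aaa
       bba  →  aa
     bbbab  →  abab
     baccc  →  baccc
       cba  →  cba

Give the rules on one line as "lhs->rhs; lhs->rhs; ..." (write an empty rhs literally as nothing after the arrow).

  | baaaac
  | abaaaaaa
  | bcbcaaca => bbcaaca => acaaca
  | cccabc => cccab

bb->a; bc->b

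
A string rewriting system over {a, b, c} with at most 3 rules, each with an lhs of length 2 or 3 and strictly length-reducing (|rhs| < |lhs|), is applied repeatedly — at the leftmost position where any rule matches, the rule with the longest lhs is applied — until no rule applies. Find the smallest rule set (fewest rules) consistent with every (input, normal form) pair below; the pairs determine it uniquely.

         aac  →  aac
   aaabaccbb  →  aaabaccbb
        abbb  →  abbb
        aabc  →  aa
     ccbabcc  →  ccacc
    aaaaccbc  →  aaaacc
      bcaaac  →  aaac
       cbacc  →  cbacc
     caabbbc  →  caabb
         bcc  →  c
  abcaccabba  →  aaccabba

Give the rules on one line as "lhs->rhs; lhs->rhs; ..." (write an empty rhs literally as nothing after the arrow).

bab->a; bc->

  | aac
  | aaabaccbb
  | abbb
  | aabc => aa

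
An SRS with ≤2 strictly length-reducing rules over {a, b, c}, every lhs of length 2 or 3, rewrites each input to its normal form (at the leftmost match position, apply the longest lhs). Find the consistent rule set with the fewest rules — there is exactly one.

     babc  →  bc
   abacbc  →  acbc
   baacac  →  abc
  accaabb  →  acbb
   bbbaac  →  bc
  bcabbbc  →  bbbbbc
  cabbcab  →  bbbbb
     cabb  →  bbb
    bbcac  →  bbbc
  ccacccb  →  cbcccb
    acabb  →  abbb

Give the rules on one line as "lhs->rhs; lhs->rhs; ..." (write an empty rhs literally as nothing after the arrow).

  | babc => bc
  | abacbc => acbc
  | baacac => acac => abc
  | accaabb => acbabb => acbb

ba->; ca->b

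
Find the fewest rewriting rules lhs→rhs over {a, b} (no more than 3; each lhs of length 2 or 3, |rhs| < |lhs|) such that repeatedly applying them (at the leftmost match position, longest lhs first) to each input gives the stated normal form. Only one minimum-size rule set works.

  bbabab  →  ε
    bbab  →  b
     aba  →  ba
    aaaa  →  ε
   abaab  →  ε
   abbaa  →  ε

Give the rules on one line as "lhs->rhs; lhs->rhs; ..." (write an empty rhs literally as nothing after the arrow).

  | bbabab => abab => bab => bb => ε
  | bbab => ab => b
  | aba => ba
  | aaaa => aa => ε

aa->; ab->b; bb->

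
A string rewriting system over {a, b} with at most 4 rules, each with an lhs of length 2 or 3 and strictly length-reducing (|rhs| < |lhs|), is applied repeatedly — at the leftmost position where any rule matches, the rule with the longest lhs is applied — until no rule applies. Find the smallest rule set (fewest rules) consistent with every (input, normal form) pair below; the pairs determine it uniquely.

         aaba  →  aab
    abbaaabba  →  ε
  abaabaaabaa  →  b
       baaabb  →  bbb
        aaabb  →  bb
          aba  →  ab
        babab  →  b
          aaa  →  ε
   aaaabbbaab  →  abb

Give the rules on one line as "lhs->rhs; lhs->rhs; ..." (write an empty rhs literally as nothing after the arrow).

aaa->; ba->b; bba->

  | aaba => aab
  | abbaaabba => aaabba => bba => ε
  | abaabaaabaa => ababaaabaa => abbaaabaa => aaabaa => baa => ba => b
  | baaabb => baabb => babb => bbb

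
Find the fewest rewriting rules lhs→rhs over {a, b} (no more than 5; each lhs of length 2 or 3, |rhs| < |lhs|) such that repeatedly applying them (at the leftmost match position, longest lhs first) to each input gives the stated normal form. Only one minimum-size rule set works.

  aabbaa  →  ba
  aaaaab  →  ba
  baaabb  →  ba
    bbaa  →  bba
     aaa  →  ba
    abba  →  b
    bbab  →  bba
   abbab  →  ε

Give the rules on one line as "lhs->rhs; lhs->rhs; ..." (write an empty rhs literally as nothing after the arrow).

aa->b; aab->; ab->a; baa->ba

  | aabbaa => baa => ba
  | aaaaab => baaab => baab => bab => ba
  | baaabb => baabb => babb => bab => ba
  | bbaa => bba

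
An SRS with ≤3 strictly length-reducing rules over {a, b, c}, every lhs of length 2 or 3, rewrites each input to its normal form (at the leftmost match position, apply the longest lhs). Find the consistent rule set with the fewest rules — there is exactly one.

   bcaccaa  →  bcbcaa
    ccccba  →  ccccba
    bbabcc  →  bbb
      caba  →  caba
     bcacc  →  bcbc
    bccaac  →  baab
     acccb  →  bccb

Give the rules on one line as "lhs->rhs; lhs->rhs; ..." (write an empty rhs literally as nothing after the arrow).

  | bcaccaa => bcbcaa
  | ccccba
  | bbabcc => bbac => bbb
  | caba

abc->a; ac->b; cca->aa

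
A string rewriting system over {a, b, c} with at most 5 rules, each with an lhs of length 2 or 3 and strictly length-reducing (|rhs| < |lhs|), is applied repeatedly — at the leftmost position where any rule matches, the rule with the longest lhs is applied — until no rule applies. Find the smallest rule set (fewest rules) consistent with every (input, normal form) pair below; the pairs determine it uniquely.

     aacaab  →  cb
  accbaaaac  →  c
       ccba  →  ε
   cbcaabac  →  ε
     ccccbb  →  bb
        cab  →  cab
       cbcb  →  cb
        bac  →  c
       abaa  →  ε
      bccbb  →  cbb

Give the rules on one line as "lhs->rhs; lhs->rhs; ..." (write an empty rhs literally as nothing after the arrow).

aa->; ba->; bc->; cc->

  | aacaab => caab => cb
  | accbaaaac => abaaaac => aaaac => aac => c
  | ccba => ba => ε
  | cbcaabac => caabac => cbac => cc => ε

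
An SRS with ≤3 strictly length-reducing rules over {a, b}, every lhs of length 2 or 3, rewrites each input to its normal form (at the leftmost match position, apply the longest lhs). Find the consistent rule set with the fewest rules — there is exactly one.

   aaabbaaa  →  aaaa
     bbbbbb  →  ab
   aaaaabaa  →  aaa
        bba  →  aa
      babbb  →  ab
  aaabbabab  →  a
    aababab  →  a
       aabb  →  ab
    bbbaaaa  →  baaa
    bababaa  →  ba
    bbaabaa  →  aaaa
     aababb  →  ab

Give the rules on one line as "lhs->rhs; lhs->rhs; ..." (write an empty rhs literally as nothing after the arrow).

aab->bb; aba->b; bb->a

  | aaabbaaa => abbbaaa => aabaaa => bbaaa => aaaa
  | bbbbbb => abbbb => aabb => bbb => ab
  | aaaaabaa => aaabbaa => abbbaa => aabaa => bbaa => aaa
  | bba => aa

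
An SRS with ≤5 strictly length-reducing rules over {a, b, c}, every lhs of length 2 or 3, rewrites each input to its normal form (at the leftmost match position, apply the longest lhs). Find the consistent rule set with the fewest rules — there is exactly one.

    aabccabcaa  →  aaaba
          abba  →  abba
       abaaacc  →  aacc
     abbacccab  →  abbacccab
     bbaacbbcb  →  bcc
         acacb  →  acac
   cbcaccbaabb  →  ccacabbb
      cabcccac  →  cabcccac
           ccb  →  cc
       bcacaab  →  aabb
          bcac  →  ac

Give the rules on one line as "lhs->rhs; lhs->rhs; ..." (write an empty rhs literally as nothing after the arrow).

  | aabccabcaa => aabccaaa => aabcaba => aaaba
  | abba
  | abaaacc => aacc
  | abbacccab

baa->; bca->a; caa->ab; cb->c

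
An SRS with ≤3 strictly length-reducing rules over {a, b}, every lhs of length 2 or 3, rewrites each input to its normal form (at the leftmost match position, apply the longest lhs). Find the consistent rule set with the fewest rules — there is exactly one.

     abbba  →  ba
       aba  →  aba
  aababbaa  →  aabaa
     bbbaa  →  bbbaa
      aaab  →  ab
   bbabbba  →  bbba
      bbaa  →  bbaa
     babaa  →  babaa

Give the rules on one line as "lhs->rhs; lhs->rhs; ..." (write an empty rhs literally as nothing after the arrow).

  | abbba => ba
  | aba
  | aababbaa => aabaa
  | bbbaa

aaa->a; abb->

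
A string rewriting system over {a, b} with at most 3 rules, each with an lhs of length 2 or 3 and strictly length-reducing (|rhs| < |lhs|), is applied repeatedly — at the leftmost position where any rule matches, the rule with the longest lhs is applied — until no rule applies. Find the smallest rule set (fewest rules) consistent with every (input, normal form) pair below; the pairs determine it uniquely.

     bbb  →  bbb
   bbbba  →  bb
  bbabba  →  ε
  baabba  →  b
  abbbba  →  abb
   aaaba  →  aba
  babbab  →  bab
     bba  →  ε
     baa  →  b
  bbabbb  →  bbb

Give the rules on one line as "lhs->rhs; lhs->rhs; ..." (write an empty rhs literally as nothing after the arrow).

  | bbb
  | bbbba => bb
  | bbabba => bba => ε
  | baabba => bbba => b

aa->; bba->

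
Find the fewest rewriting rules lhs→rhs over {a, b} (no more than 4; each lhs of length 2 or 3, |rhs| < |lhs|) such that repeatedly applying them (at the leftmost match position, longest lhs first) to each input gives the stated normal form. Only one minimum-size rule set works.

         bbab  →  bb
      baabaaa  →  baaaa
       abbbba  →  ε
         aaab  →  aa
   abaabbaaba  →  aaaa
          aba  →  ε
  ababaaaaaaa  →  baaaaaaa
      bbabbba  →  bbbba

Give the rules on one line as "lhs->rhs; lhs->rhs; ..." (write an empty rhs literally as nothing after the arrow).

aab->a; aba->; abb->aa; bab->b

  | bbab => bb
  | baabaaa => baaaa
  | abbbba => aabba => aba => ε
  | aaab => aa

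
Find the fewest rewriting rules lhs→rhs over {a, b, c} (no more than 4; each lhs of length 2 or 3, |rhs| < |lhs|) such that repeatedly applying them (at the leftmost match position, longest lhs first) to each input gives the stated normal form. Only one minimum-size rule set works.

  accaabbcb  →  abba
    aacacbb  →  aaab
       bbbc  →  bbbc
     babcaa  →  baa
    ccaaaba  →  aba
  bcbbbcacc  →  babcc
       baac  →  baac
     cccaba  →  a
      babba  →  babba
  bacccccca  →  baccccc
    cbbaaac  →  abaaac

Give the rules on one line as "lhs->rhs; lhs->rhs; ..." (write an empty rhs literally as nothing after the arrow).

  | accaabbcb => acabbcb => abbcb => abba
  | aacacbb => aacbb => aaab
  | bbbc
  | babcaa => baa

bca->; ca->; cb->a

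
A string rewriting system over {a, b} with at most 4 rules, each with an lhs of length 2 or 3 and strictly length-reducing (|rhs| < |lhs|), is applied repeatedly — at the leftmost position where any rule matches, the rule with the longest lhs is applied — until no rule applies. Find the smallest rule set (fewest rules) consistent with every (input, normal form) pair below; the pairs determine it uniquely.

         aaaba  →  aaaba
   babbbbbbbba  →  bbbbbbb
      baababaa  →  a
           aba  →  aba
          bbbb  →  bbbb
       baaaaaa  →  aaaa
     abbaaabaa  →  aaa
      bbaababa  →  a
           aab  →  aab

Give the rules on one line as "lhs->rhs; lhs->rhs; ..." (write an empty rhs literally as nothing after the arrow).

baa->; bab->bb; bba->

  | aaaba
  | babbbbbbbba => bbbbbbbbba => bbbbbbb
  | baababaa => babaa => bbaa => a
  | aba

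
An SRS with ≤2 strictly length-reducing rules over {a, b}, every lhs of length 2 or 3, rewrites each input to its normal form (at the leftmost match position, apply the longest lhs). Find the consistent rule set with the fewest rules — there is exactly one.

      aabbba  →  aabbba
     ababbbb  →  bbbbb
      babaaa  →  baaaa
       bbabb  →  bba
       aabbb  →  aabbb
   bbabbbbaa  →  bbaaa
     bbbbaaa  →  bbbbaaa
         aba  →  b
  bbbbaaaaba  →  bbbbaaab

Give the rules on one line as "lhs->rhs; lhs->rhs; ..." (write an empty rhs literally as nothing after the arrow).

  | aabbba
  | ababbbb => bbbbb
  | babaaa => baaaa
  | bbabb => bbab => bba

aba->b; bab->ba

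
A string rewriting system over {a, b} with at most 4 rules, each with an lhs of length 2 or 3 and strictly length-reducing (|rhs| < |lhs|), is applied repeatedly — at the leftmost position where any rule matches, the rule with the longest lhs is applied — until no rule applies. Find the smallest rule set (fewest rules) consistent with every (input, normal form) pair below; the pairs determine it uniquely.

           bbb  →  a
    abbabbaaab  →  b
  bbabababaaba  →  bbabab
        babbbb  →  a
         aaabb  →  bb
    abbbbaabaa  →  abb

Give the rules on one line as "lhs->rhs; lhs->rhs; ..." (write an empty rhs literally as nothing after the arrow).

aa->b; aaa->; bbb->a

  | bbb => a
  | abbabbaaab => abbabbb => abbaa => abbb => aa => b
  | bbabababaaba => bbabababbba => bbababaaa => bbabab
  | babbbb => baab => bbb => a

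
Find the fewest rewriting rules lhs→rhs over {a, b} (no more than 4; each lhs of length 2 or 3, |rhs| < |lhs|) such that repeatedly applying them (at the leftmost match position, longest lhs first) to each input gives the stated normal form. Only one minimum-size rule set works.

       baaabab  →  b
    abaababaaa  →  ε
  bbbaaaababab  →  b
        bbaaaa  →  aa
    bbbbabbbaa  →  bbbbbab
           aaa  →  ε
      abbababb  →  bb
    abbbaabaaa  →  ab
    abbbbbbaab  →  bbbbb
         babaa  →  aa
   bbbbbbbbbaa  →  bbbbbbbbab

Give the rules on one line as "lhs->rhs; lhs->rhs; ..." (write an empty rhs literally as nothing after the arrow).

  | baaabab => ababab => aabab => aaab => b
  | abaababaaa => aaababaaa => babaaa => baaaa => abaa => aaa => ε
  | bbbaaaababab => bbabaababab => bbaaababab => babababab => baababab => abbabab => babab => baab => abb => b
  | bbaaaa => babaa => baaa => aba => aa

aaa->; aba->aa; abb->b; baa->ab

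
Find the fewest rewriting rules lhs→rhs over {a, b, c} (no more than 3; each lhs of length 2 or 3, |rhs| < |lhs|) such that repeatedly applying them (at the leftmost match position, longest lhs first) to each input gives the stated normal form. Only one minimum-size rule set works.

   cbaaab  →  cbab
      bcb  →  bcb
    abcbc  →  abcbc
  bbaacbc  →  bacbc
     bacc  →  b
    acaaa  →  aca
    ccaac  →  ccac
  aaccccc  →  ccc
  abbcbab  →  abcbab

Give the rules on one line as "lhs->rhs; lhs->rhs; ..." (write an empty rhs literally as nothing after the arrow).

aa->a; acc->; bb->b

  | cbaaab => cbaab => cbab
  | bcb
  | abcbc
  | bbaacbc => baacbc => bacbc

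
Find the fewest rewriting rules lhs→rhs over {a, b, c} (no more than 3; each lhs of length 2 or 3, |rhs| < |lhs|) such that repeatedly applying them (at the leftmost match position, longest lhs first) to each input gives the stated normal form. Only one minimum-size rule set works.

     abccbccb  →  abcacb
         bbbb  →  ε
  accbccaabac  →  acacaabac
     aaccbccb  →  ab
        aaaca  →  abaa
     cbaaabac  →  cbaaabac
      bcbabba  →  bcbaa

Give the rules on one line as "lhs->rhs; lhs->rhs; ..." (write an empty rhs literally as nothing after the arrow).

  | abccbccb => abcacb
  | bbbb => bb => ε
  | accbccaabac => acacaabac
  | aaccbccb => bacbccb => baacb => bbab => ab

aac->ba; bb->; cbc->a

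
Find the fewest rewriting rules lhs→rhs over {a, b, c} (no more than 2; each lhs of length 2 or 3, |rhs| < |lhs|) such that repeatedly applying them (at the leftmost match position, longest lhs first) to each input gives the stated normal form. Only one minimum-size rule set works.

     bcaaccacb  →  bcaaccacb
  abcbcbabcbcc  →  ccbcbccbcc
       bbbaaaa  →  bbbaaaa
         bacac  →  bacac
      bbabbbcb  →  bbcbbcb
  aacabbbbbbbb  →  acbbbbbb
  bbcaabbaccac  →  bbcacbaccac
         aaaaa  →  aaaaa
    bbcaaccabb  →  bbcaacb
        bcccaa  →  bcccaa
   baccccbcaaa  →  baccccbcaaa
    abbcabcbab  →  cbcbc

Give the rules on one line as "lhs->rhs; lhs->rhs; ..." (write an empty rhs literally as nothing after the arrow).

  | bcaaccacb
  | abcbcbabcbcc => ccbcbabcbcc => ccbcbccbcc
  | bbbaaaa
  | bacac

ab->c; cab->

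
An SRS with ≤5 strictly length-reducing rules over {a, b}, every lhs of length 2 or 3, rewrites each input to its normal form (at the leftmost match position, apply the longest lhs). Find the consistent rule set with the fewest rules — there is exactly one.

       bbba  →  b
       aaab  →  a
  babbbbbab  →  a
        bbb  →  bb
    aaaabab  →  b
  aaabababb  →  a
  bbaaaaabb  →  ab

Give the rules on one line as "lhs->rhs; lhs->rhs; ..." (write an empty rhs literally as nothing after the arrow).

aa->b; ba->; bab->a; bbb->bb

  | bbba => bba => b
  | aaab => bab => a
  | babbbbbab => abbbbab => abbbab => abbab => aba => a
  | bbb => bb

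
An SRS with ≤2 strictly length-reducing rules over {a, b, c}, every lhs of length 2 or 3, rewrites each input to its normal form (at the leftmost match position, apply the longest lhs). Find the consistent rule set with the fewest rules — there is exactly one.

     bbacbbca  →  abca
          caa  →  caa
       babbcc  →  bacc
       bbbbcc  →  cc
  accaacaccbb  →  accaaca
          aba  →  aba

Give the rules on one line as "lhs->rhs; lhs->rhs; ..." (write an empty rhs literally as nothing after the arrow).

bb->; cb->

  | bbacbbca => acbbca => abca
  | caa
  | babbcc => bacc
  | bbbbcc => bbcc => cc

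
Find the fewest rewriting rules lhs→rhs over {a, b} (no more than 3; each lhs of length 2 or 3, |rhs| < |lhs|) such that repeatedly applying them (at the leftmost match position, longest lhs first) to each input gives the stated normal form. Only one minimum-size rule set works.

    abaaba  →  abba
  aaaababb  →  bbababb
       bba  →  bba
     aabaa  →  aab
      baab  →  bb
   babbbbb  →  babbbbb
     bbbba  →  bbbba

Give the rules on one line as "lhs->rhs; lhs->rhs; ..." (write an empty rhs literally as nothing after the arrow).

  | abaaba => abba
  | aaaababb => bbababb
  | bba
  | aabaa => aab

aaa->bb; baa->b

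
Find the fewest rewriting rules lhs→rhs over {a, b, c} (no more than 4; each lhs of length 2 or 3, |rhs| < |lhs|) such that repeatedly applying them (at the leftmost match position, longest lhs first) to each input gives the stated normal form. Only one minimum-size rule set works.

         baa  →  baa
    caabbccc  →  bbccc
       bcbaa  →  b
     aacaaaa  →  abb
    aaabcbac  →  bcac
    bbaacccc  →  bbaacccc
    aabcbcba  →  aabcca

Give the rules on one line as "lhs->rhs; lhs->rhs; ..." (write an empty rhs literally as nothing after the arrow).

aaa->; aca->bb; caa->; cb->c

  | baa
  | caabbccc => bbccc
  | bcbaa => bcaa => b
  | aacaaaa => abbaaa => abb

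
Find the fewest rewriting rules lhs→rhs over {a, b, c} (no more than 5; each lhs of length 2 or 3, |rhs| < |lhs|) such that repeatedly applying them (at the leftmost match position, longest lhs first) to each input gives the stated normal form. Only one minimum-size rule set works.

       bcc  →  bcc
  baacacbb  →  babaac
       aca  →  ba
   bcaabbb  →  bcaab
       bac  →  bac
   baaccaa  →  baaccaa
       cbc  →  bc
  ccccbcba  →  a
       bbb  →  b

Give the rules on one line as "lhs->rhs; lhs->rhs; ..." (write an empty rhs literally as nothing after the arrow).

  | bcc
  | baacacbb => babacbb => babaac
  | aca => ba
  | bcaabbb => bcaab

aca->ba; bb->; cb->b; cbb->ac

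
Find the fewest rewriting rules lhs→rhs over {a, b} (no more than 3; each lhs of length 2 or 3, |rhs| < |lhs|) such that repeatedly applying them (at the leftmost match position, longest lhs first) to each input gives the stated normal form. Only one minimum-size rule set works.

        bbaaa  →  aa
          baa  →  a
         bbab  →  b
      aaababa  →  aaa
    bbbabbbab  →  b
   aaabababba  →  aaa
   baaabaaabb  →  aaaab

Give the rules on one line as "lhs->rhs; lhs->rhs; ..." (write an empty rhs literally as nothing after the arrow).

ba->; bb->b

  | bbaaa => baaa => aa
  | baa => a
  | bbab => bab => b
  | aaababa => aaaba => aaa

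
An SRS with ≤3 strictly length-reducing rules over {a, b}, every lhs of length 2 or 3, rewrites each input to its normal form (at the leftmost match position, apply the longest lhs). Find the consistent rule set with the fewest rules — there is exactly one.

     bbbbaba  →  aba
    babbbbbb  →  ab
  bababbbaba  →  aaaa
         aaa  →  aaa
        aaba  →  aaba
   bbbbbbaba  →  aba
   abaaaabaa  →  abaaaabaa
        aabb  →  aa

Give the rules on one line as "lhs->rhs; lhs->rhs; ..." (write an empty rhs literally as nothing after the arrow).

  | bbbbaba => bbaba => aba
  | babbbbbb => abbbbb => abbb => ab
  | bababbbaba => aabbbaba => aababa => aaaa
  | aaa

bab->a; bb->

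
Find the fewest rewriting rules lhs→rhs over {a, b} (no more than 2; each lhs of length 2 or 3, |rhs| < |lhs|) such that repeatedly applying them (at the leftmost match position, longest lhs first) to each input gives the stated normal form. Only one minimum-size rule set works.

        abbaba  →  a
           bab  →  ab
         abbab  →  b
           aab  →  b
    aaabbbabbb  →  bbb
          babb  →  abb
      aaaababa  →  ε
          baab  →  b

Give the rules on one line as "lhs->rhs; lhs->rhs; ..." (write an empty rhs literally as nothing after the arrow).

  | abbaba => ababa => aaba => ba => a
  | bab => ab
  | abbab => abab => aab => b
  | aab => b

aa->; ba->a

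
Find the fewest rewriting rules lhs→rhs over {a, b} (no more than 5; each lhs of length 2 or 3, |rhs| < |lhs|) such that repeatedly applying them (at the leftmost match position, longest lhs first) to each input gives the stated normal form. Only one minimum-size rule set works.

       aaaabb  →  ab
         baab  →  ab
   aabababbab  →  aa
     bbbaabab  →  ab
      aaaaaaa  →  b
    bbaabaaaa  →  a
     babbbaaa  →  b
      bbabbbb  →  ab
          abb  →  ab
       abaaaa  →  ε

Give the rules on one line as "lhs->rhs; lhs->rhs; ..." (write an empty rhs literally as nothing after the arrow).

aaa->b; abb->ab; ba->; bab->a

  | aaaabb => babb => ab
  | baab => ab
  | aabababbab => aaaabbab => babbab => abab => aa
  | bbbaabab => bbabab => baab => ab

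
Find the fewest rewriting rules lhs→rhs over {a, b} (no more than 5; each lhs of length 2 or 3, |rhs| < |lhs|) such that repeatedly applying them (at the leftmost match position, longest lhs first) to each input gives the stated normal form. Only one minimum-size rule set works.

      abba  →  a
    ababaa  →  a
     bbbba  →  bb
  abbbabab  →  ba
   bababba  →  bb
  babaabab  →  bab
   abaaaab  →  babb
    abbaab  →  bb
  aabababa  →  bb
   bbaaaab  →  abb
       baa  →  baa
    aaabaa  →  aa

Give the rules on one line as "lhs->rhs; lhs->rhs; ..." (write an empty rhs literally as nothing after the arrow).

  | abba => a
  | ababaa => bbaa => a
  | bbbba => baba => bb
  | abbbabab => abaabab => babab => bbb => ba

aab->bb; aba->b; bba->; bbb->ba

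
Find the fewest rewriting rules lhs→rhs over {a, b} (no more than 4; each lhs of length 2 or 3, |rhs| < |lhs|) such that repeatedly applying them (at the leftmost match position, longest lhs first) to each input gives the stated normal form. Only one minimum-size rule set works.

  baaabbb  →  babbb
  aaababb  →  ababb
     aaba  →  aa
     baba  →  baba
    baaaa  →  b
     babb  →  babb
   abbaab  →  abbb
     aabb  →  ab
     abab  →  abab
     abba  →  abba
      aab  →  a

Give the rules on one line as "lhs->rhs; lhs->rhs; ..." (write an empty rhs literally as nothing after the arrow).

  | baaabbb => babbb
  | aaababb => ababb
  | aaba => aa
  | baba

aaa->a; aab->a; baa->b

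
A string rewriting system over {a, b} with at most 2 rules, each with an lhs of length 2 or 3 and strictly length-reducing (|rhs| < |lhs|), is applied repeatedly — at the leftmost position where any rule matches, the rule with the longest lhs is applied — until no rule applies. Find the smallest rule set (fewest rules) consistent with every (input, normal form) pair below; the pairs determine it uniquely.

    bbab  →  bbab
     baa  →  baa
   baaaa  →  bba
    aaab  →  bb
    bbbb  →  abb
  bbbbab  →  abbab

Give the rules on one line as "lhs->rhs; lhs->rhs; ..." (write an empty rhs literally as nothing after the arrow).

aaa->b; bbb->ab

  | bbab
  | baa
  | baaaa => bba
  | aaab => bb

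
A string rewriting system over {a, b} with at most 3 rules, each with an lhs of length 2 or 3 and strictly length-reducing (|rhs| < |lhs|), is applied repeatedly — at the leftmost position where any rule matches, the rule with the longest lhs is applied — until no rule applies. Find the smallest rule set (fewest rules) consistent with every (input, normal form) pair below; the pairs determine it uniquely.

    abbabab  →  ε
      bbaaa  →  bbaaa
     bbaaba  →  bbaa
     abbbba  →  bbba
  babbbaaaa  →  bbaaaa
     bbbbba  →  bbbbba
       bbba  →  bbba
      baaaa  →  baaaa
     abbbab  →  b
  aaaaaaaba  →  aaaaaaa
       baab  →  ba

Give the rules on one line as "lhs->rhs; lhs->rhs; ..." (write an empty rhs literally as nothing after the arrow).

  | abbabab => babab => ab => ε
  | bbaaa
  | bbaaba => bbaa
  | abbbba => bbba

ab->; bab->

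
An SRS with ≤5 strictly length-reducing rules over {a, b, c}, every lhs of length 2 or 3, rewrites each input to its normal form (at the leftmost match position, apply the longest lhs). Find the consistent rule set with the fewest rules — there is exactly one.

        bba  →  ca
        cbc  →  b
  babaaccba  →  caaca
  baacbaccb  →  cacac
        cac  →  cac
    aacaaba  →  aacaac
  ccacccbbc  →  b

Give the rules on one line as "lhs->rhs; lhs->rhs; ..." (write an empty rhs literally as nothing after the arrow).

  | bba => ca
  | cbc => cc => b
  | babaaccba => cbaaccba => caaccba => caabba => caaca
  | baacbaccb => cacbaccb => cacaccb => cacabb => cacac

ba->c; bb->c; cb->c; cc->b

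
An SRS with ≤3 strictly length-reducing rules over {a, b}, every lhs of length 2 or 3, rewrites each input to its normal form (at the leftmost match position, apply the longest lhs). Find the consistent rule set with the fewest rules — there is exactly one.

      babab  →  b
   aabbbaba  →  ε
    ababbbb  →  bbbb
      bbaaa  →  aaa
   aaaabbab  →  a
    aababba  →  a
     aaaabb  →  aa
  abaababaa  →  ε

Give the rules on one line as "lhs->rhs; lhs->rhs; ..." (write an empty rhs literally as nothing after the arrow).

  | babab => abab => abb => b
  | aabbbaba => abbaba => baba => aba => ab => ε
  | ababbbb => abbbbb => bbbb
  | bbaaa => baaa => aaa

ab->; aba->ab; ba->a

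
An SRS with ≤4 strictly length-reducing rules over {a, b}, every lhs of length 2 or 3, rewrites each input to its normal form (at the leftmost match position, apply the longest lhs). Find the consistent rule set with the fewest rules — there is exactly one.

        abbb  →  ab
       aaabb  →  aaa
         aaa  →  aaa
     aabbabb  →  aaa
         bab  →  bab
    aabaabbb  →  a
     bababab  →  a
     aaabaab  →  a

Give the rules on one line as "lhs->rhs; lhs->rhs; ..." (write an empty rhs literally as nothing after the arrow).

  | abbb => ab
  | aaabb => aaa
  | aaa
  | aabbabb => aaabb => aaa

aba->b; abb->a; bb->a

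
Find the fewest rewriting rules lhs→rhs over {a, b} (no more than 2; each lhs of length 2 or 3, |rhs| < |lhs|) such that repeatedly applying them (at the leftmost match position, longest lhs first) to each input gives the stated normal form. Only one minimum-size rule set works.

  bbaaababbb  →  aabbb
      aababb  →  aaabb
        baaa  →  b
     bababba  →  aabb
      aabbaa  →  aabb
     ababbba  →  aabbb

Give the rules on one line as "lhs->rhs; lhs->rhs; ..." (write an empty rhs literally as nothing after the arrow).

ba->b; bab->ab

  | bbaaababbb => bbaababbb => bbababbb => bababbb => ababbb => aabbb
  | aababb => aaabb
  | baaa => baa => ba => b
  | bababba => ababba => aabba => aabb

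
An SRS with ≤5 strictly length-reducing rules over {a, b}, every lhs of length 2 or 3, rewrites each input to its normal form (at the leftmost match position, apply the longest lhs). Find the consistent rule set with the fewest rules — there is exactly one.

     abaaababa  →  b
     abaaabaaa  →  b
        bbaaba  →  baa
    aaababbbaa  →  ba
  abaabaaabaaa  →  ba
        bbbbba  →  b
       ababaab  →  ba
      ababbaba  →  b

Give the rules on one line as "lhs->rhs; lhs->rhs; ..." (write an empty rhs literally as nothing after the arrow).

  | abaaababa => aaaababa => bababa => baaba => baaa => bb => b
  | abaaabaaa => aaaabaaa => babaaa => baaaa => bba => b
  | bbaaba => baba => baa
  | aaababbbaa => bbabbbaa => bbbbaa => bbbaa => bbaa => ba

aaa->b; ab->a; bb->b; bba->b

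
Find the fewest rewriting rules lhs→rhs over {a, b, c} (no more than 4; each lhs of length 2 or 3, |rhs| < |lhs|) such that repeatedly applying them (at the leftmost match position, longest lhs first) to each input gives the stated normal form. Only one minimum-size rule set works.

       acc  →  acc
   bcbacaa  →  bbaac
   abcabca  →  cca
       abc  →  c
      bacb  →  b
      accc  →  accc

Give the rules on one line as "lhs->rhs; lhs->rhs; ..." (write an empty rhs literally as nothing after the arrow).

ab->; caa->ac; cb->b

  | acc
  | bcbacaa => bbacaa => bbaac
  | abcabca => cabca => cca
  | abc => c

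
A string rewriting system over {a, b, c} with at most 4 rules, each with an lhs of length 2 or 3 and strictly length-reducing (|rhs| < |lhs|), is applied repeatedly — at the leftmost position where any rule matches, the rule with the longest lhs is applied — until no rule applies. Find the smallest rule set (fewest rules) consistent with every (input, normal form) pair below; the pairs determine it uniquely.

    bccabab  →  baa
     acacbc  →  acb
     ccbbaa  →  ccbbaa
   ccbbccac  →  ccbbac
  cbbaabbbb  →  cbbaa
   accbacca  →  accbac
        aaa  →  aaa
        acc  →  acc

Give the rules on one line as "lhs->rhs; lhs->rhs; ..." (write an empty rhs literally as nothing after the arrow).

ab->a; bc->b; ca->

  | bccabab => bcabab => babab => baab => baa
  | acacbc => acbc => acb
  | ccbbaa
  | ccbbccac => ccbbcac => ccbbac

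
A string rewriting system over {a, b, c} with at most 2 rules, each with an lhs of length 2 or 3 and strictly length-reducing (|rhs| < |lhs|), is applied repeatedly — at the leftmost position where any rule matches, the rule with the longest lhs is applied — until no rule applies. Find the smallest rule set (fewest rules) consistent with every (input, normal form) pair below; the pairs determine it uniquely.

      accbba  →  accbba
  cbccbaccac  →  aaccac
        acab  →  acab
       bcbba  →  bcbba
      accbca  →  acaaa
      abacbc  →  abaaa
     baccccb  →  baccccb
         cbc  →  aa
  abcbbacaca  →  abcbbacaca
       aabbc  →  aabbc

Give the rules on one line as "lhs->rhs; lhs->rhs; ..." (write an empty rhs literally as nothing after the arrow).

  | accbba
  | cbccbaccac => aacbaccac => aaccac
  | acab
  | bcbba

cba->; cbc->aa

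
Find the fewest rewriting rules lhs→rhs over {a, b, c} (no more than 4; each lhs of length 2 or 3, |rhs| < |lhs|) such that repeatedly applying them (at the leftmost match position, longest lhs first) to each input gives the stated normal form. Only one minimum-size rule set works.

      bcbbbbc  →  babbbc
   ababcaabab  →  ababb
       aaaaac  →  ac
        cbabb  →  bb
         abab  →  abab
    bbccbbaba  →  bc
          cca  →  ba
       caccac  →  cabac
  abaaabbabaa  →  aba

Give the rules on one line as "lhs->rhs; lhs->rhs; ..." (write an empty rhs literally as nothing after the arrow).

aa->; bba->ac; cb->a; cc->b

  | bcbbbbc => babbbc
  | ababcaabab => ababcbab => ababaab => ababb
  | aaaaac => aaac => ac
  | cbabb => aabb => bb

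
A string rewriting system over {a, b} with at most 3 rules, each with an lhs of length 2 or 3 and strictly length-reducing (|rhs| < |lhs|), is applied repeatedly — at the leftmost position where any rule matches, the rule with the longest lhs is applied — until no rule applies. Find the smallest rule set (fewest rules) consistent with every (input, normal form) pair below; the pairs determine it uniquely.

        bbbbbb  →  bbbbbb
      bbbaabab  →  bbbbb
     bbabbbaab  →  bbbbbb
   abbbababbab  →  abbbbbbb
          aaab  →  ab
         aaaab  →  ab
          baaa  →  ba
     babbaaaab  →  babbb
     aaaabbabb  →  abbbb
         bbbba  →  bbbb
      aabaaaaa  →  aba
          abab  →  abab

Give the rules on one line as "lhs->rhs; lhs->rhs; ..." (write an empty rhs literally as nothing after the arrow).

aa->a; bba->bb

  | bbbbbb
  | bbbaabab => bbbabab => bbbbab => bbbbb
  | bbabbbaab => bbbbbaab => bbbbbab => bbbbbb
  | abbbababbab => abbbbabbab => abbbbbbab => abbbbbbb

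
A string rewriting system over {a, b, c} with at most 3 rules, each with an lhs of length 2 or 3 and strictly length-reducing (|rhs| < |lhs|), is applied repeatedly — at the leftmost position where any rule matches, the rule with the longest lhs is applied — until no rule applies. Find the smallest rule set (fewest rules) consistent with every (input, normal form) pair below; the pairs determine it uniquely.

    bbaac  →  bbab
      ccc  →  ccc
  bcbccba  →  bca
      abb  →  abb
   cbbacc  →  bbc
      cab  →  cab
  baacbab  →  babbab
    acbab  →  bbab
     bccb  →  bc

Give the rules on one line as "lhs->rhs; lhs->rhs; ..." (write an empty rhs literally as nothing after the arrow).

  | bbaac => bbab
  | ccc
  | bcbccba => bccba => bca
  | abb

ac->b; cb->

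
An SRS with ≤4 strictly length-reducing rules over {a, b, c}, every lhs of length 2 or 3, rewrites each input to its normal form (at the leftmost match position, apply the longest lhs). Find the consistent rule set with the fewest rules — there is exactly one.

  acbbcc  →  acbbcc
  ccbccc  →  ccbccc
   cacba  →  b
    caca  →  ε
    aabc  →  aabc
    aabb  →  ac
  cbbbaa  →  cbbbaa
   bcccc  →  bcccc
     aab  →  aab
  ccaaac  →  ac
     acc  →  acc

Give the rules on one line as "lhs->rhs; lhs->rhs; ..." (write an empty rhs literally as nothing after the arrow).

abb->c; ca->; cba->b

  | acbbcc
  | ccbccc
  | cacba => cba => b
  | caca => ca => ε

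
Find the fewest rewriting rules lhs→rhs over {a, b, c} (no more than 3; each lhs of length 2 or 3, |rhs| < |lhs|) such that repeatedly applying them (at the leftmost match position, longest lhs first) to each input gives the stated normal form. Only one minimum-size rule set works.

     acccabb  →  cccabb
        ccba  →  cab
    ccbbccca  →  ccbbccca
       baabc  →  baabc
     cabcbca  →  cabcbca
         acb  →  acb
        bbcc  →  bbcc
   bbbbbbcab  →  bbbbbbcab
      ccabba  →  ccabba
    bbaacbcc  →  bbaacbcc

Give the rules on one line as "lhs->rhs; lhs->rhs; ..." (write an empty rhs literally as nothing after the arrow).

  | acccabb => cccabb
  | ccba => cab
  | ccbbccca
  | baabc

acc->cc; cba->ab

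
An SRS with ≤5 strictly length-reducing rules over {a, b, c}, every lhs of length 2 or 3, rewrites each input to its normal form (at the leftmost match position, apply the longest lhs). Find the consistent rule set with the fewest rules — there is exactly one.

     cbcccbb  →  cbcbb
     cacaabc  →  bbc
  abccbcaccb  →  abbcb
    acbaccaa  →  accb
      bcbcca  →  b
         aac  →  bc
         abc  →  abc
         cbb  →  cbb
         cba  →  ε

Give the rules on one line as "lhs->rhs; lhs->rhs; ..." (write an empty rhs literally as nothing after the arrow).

  | cbcccbb => cbcbb
  | cacaabc => aabc => bbc
  | abccbcaccb => abbcaccb => abbcb
  | acbaccaa => accaa => accb

aa->b; bcc->b; cac->; cba->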